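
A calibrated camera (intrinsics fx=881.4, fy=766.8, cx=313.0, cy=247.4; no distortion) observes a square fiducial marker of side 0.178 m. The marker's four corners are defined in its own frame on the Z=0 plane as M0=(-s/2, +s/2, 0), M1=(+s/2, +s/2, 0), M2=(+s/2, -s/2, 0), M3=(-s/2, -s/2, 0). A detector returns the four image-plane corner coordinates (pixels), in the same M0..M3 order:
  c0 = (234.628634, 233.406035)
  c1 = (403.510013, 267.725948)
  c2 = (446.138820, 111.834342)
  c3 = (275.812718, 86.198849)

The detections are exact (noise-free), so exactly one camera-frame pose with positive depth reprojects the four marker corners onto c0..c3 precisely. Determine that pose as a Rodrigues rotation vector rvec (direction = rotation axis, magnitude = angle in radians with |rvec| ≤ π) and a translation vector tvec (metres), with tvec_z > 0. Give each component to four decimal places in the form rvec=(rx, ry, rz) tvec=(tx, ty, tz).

Intrinsics K: fx=881.4, fy=766.8, cx=313.0, cy=247.4
Marker side s = 0.178 m; corners in marker frame (Z=0):
  M0 = (-0.0890, +0.0890, 0)
  M1 = (+0.0890, +0.0890, 0)
  M2 = (+0.0890, -0.0890, 0)
  M3 = (-0.0890, -0.0890, 0)
Detected image corners:
  c0 = (234.628634, 233.406035) px
  c1 = (403.510013, 267.725948) px
  c2 = (446.138820, 111.834342) px
  c3 = (275.812718, 86.198849) px
Planar DLT: solve 8×8 A·h = b for H (H[2,2]=1):
  H  [+845.40826 -245.58844 +337.69424]
  H  [+113.12185 +845.43416 +174.16605]
  H  [-0.31596 -0.03021 +1.00000]
B = K⁻¹H; ‖b₁‖=1.144504, ‖b₂‖=1.144504; λ = 2/(‖b₁‖+‖b₂‖) = 0.873741, sign → tz>0 ⇒ λ=+0.873741
r₁ = λ·B[:,0] = (+0.93610,+0.21797,-0.27606); r₂ = λ·B[:,1] = (-0.23408,+0.97186,-0.02640)
r₃ = r₁×r₂ = (+0.26254,+0.08933,+0.96078); SVD([r₁ r₂ r₃]) → R = UVᵀ:
  R  [+0.93610 -0.23408 +0.26254]
  R  [+0.21797 +0.97186 +0.08933]
  R  [-0.27606 -0.02640 +0.96078]
t = (+0.02448, -0.08345, +0.87374) m
tr R = 2.868733; θ = arccos((tr R − 1)/2) = 0.364320 rad = 20.874°
axis k = ((R−Rᵀ)₃₂, (R−Rᵀ)₁₃, (R−Rᵀ)₂₁) / (2 sinθ) = (-0.162400, +0.755804, +0.634339)
rvec = θ·k = (-0.059166, +0.275355, +0.231102)

rvec=(-0.0592, 0.2754, 0.2311) tvec=(0.0245, -0.0834, 0.8737)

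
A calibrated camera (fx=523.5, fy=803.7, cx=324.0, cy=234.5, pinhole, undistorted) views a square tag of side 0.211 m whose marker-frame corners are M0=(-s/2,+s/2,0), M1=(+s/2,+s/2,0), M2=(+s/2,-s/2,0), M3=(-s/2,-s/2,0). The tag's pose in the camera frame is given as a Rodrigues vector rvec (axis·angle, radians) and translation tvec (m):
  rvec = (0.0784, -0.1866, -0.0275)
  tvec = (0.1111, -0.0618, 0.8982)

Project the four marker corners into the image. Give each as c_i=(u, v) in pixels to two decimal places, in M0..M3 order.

c0=(329.65, 277.06) c1=(446.57, 268.94) c2=(446.43, 83.70) c3=(327.22, 83.71)

Intrinsics K: fx=523.5, fy=803.7, cx=324.0, cy=234.5
Marker side s = 0.211 m; corners in marker frame (Z=0):
  M0 = (-0.1055, +0.1055, 0)
  M1 = (+0.1055, +0.1055, 0)
  M2 = (+0.1055, -0.1055, 0)
  M3 = (-0.1055, -0.1055, 0)
rvec = (0.0784, -0.1866, -0.0275), |rvec| = θ = 0.20426 rad = 11.703°
Rodrigues: sinθ=0.20284, 1−cosθ=0.02079; R = I + sinθ·[k]× + (1−cosθ)·[k]×²:
    [+0.98227 +0.02002 -0.18638]
    [-0.03460 +0.99656 -0.07530]
    [+0.18423 +0.08041 +0.97959]
t = (0.1111, -0.0618, 0.8982) m
M0: Pc = R·M0+t = (+0.00958, +0.04699, +0.88725); u = 523.5·(+0.00958)/0.88725 + 324.0 = 329.6538, v = 803.7·(+0.04699)/0.88725 + 234.5 = 277.0627
M1: Pc = R·M1+t = (+0.21684, +0.03969, +0.92612); u = 523.5·(+0.21684)/0.92612 + 324.0 = 446.5724, v = 803.7·(+0.03969)/0.92612 + 234.5 = 268.9409
M2: Pc = R·M2+t = (+0.21262, -0.17059, +0.90915); u = 523.5·(+0.21262)/0.90915 + 324.0 = 446.4276, v = 803.7·(-0.17059)/0.90915 + 234.5 = 83.6992
M3: Pc = R·M3+t = (+0.00536, -0.16329, +0.87028); u = 523.5·(+0.00536)/0.87028 + 324.0 = 327.2230, v = 803.7·(-0.16329)/0.87028 + 234.5 = 83.7051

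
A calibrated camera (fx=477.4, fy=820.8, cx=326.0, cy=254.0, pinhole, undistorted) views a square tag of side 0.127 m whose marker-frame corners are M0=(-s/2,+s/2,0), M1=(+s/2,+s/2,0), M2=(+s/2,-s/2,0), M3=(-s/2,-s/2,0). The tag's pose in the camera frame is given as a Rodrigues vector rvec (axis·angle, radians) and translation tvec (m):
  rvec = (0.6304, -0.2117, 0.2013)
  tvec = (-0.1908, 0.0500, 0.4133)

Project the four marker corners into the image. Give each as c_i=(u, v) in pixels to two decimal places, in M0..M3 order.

Intrinsics K: fx=477.4, fy=820.8, cx=326.0, cy=254.0
Marker side s = 0.127 m; corners in marker frame (Z=0):
  M0 = (-0.0635, +0.0635, 0)
  M1 = (+0.0635, +0.0635, 0)
  M2 = (+0.0635, -0.0635, 0)
  M3 = (-0.0635, -0.0635, 0)
rvec = (0.6304, -0.2117, 0.2013), |rvec| = θ = 0.69480 rad = 39.809°
Rodrigues: sinθ=0.64023, 1−cosθ=0.23182; R = I + sinθ·[k]× + (1−cosθ)·[k]×²:
    [+0.95902 -0.24958 -0.13414]
    [+0.12140 +0.78971 -0.60135]
    [+0.25601 +0.56043 +0.78764]
t = (-0.1908, 0.0500, 0.4133) m
M0: Pc = R·M0+t = (-0.26755, +0.09244, +0.43263); u = 477.4·(-0.26755)/0.43263 + 326.0 = 30.7678, v = 820.8·(+0.09244)/0.43263 + 254.0 = 429.3746
M1: Pc = R·M1+t = (-0.14575, +0.10786, +0.46514); u = 477.4·(-0.14575)/0.46514 + 326.0 = 176.4092, v = 820.8·(+0.10786)/0.46514 + 254.0 = 444.3234
M2: Pc = R·M2+t = (-0.11405, +0.00756, +0.39397); u = 477.4·(-0.11405)/0.39397 + 326.0 = 187.7928, v = 820.8·(+0.00756)/0.39397 + 254.0 = 269.7566
M3: Pc = R·M3+t = (-0.23585, -0.00786, +0.36146); u = 477.4·(-0.23585)/0.36146 + 326.0 = 14.4972, v = 820.8·(-0.00786)/0.36146 + 254.0 = 236.1618

c0=(30.77, 429.37) c1=(176.41, 444.32) c2=(187.79, 269.76) c3=(14.50, 236.16)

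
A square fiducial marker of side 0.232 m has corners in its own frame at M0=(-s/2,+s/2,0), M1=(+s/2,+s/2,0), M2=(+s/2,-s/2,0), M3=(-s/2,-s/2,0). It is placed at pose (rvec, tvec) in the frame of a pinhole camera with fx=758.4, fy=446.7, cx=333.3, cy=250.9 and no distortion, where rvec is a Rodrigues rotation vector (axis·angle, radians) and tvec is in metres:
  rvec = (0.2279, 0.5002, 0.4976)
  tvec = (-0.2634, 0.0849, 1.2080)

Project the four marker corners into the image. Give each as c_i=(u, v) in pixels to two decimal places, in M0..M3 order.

c0=(99.70, 294.25) c1=(193.40, 341.48) c2=(246.42, 268.55) c3=(142.83, 223.95)

Intrinsics K: fx=758.4, fy=446.7, cx=333.3, cy=250.9
Marker side s = 0.232 m; corners in marker frame (Z=0):
  M0 = (-0.1160, +0.1160, 0)
  M1 = (+0.1160, +0.1160, 0)
  M2 = (+0.1160, -0.1160, 0)
  M3 = (-0.1160, -0.1160, 0)
rvec = (0.2279, 0.5002, 0.4976), |rvec| = θ = 0.74145 rad = 42.482°
Rodrigues: sinθ=0.67536, 1−cosθ=0.26251; R = I + sinθ·[k]× + (1−cosθ)·[k]×²:
    [+0.76229 -0.39881 +0.50976]
    [+0.50768 +0.85696 -0.08873]
    [-0.40146 +0.32644 +0.85573]
t = (-0.2634, 0.0849, 1.2080) m
M0: Pc = R·M0+t = (-0.39809, +0.12542, +1.29244); u = 758.4·(-0.39809)/1.29244 + 333.3 = 99.7024, v = 446.7·(+0.12542)/1.29244 + 250.9 = 294.2475
M1: Pc = R·M1+t = (-0.22124, +0.24320, +1.19930); u = 758.4·(-0.22124)/1.19930 + 333.3 = 193.3969, v = 446.7·(+0.24320)/1.19930 + 250.9 = 341.4838
M2: Pc = R·M2+t = (-0.12871, +0.04438, +1.12356); u = 758.4·(-0.12871)/1.12356 + 333.3 = 246.4201, v = 446.7·(+0.04438)/1.12356 + 250.9 = 268.5455
M3: Pc = R·M3+t = (-0.30556, -0.07340, +1.21670); u = 758.4·(-0.30556)/1.21670 + 333.3 = 142.8347, v = 446.7·(-0.07340)/1.21670 + 250.9 = 223.9524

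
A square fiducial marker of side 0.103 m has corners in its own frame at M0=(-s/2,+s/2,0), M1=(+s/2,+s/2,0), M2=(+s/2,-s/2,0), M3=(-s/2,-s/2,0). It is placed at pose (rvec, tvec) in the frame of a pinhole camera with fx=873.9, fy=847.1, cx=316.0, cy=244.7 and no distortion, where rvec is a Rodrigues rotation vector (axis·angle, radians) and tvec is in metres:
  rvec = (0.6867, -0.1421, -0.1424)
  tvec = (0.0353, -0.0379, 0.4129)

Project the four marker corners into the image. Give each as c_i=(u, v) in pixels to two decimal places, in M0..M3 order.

Intrinsics K: fx=873.9, fy=847.1, cx=316.0, cy=244.7
Marker side s = 0.103 m; corners in marker frame (Z=0):
  M0 = (-0.0515, +0.0515, 0)
  M1 = (+0.0515, +0.0515, 0)
  M2 = (+0.0515, -0.0515, 0)
  M3 = (-0.0515, -0.0515, 0)
rvec = (0.6867, -0.1421, -0.1424), |rvec| = θ = 0.71556 rad = 40.999°
Rodrigues: sinθ=0.65604, 1−cosθ=0.24527; R = I + sinθ·[k]× + (1−cosθ)·[k]×²:
    [+0.98061 +0.08381 -0.17712]
    [-0.17730 +0.76440 -0.61989]
    [+0.08344 +0.63927 +0.76444]
t = (0.0353, -0.0379, 0.4129) m
M0: Pc = R·M0+t = (-0.01089, +0.01060, +0.44153); u = 873.9·(-0.01089)/0.44153 + 316.0 = 294.4550, v = 847.1·(+0.01060)/0.44153 + 244.7 = 265.0319
M1: Pc = R·M1+t = (+0.09012, -0.00766, +0.45012); u = 873.9·(+0.09012)/0.45012 + 316.0 = 490.9625, v = 847.1·(-0.00766)/0.45012 + 244.7 = 230.2761
M2: Pc = R·M2+t = (+0.08149, -0.08640, +0.38427); u = 873.9·(+0.08149)/0.38427 + 316.0 = 501.3103, v = 847.1·(-0.08640)/0.38427 + 244.7 = 54.2444
M3: Pc = R·M3+t = (-0.01952, -0.06814, +0.37568); u = 873.9·(-0.01952)/0.37568 + 316.0 = 270.5978, v = 847.1·(-0.06814)/0.37568 + 244.7 = 91.0649

c0=(294.46, 265.03) c1=(490.96, 230.28) c2=(501.31, 54.24) c3=(270.60, 91.06)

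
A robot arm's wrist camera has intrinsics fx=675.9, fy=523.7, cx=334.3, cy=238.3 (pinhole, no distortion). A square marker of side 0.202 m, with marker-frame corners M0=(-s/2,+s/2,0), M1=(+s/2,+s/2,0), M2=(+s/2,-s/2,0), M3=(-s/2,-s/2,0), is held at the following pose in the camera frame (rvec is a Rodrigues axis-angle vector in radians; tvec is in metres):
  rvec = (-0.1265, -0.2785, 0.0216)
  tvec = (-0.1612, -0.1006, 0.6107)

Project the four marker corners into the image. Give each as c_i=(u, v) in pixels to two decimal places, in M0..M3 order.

Intrinsics K: fx=675.9, fy=523.7, cx=334.3, cy=238.3
Marker side s = 0.202 m; corners in marker frame (Z=0):
  M0 = (-0.1010, +0.1010, 0)
  M1 = (+0.1010, +0.1010, 0)
  M2 = (+0.1010, -0.1010, 0)
  M3 = (-0.1010, -0.1010, 0)
rvec = (-0.1265, -0.2785, 0.0216), |rvec| = θ = 0.30664 rad = 17.569°
Rodrigues: sinθ=0.30186, 1−cosθ=0.04665; R = I + sinθ·[k]× + (1−cosθ)·[k]×²:
    [+0.96129 -0.00379 -0.27551]
    [+0.03874 +0.99183 +0.12154]
    [+0.27280 -0.12751 +0.95358]
t = (-0.1612, -0.1006, 0.6107) m
M0: Pc = R·M0+t = (-0.25867, -0.00434, +0.57027); u = 675.9·(-0.25867)/0.57027 + 334.3 = 27.7131, v = 523.7·(-0.00434)/0.57027 + 238.3 = 234.3163
M1: Pc = R·M1+t = (-0.06449, +0.00349, +0.62537); u = 675.9·(-0.06449)/0.62537 + 334.3 = 264.5975, v = 523.7·(+0.00349)/0.62537 + 238.3 = 241.2206
M2: Pc = R·M2+t = (-0.06373, -0.19686, +0.65113); u = 675.9·(-0.06373)/0.65113 + 334.3 = 268.1485, v = 523.7·(-0.19686)/0.65113 + 238.3 = 79.9654
M3: Pc = R·M3+t = (-0.25791, -0.20469, +0.59603); u = 675.9·(-0.25791)/0.59603 + 334.3 = 41.8294, v = 523.7·(-0.20469)/0.59603 + 238.3 = 58.4506

c0=(27.71, 234.32) c1=(264.60, 241.22) c2=(268.15, 79.97) c3=(41.83, 58.45)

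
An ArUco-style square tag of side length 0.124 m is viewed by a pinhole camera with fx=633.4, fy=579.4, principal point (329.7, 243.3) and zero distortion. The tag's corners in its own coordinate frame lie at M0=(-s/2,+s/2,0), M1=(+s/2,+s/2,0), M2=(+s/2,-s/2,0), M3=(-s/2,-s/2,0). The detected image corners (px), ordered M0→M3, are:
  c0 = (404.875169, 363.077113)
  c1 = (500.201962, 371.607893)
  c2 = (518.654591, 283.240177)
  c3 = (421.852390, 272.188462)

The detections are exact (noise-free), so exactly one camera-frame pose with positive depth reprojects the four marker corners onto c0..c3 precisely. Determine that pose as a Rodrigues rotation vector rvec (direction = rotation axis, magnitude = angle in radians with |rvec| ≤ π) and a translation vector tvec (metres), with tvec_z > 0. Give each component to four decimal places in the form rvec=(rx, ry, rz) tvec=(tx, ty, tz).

rvec=(0.1376, -0.1536, 0.1392) tvec=(0.1613, 0.1063, 0.7727)

Intrinsics K: fx=633.4, fy=579.4, cx=329.7, cy=243.3
Marker side s = 0.124 m; corners in marker frame (Z=0):
  M0 = (-0.0620, +0.0620, 0)
  M1 = (+0.0620, +0.0620, 0)
  M2 = (+0.0620, -0.0620, 0)
  M3 = (-0.0620, -0.0620, 0)
Detected image corners:
  c0 = (404.875169, 363.077113) px
  c1 = (500.201962, 371.607893) px
  c2 = (518.654591, 283.240177) px
  c3 = (421.852390, 272.188462) px
Planar DLT: solve 8×8 A·h = b for H (H[2,2]=1):
  H  [+871.12457 -68.00153 +461.92949]
  H  [+146.29503 +775.05979 +323.04314]
  H  [+0.20908 +0.16242 +1.00000]
B = K⁻¹H; ‖b₁‖=1.294147, ‖b₂‖=1.294147; λ = 2/(‖b₁‖+‖b₂‖) = 0.772710, sign → tz>0 ⇒ λ=+0.772710
r₁ = λ·B[:,0] = (+0.97862,+0.12726,+0.16156); r₂ = λ·B[:,1] = (-0.14828,+0.98095,+0.12550)
r₃ = r₁×r₂ = (-0.14251,-0.14677,+0.97885); SVD([r₁ r₂ r₃]) → R = UVᵀ:
  R  [+0.97862 -0.14828 -0.14251]
  R  [+0.12726 +0.98095 -0.14677]
  R  [+0.16156 +0.12550 +0.97885]
t = (+0.16131, +0.10635, +0.77271) m
tr R = 2.938422; θ = arccos((tr R − 1)/2) = 0.248790 rad = 14.255°
axis k = ((R−Rᵀ)₃₂, (R−Rᵀ)₁₃, (R−Rᵀ)₂₁) / (2 sinθ) = (+0.552883, -0.617456, +0.559526)
rvec = θ·k = (+0.137552, -0.153617, +0.139204)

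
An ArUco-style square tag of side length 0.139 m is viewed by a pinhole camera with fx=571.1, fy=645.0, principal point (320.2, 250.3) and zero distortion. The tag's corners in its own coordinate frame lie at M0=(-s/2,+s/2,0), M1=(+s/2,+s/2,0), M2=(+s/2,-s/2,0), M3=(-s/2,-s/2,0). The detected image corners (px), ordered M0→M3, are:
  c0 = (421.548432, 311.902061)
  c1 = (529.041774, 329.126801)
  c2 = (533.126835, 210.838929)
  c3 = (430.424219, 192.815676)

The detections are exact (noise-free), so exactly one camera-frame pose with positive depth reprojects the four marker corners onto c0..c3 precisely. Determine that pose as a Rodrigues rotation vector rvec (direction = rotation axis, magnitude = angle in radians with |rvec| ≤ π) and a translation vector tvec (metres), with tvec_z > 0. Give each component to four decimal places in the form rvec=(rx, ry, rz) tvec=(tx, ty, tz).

Intrinsics K: fx=571.1, fy=645.0, cx=320.2, cy=250.3
Marker side s = 0.139 m; corners in marker frame (Z=0):
  M0 = (-0.0695, +0.0695, 0)
  M1 = (+0.0695, +0.0695, 0)
  M2 = (+0.0695, -0.0695, 0)
  M3 = (-0.0695, -0.0695, 0)
Detected image corners:
  c0 = (421.548432, 311.902061) px
  c1 = (529.041774, 329.126801) px
  c2 = (533.126835, 210.838929) px
  c3 = (430.424219, 192.815676) px
Planar DLT: solve 8×8 A·h = b for H (H[2,2]=1):
  H  [+801.75815 -200.59752 +478.95923]
  H  [+151.98471 +769.74657 +259.90172]
  H  [+0.09622 -0.32201 +1.00000]
B = K⁻¹H; ‖b₁‖=1.367813, ‖b₂‖=1.367813; λ = 2/(‖b₁‖+‖b₂‖) = 0.731094, sign → tz>0 ⇒ λ=+0.731094
r₁ = λ·B[:,0] = (+0.98693,+0.14497,+0.07034); r₂ = λ·B[:,1] = (-0.12480,+0.96385,-0.23542)
r₃ = r₁×r₂ = (-0.10193,+0.22356,+0.96935); SVD([r₁ r₂ r₃]) → R = UVᵀ:
  R  [+0.98693 -0.12480 -0.10193]
  R  [+0.14497 +0.96385 +0.22356]
  R  [+0.07034 -0.23542 +0.96935]
t = (+0.20324, +0.01088, +0.73109) m
tr R = 2.920125; θ = arccos((tr R − 1)/2) = 0.283570 rad = 16.247°
axis k = ((R−Rᵀ)₃₂, (R−Rᵀ)₁₃, (R−Rᵀ)₂₁) / (2 sinθ) = (-0.820232, -0.307868, +0.482116)
rvec = θ·k = (-0.232593, -0.087302, +0.136714)

rvec=(-0.2326, -0.0873, 0.1367) tvec=(0.2032, 0.0109, 0.7311)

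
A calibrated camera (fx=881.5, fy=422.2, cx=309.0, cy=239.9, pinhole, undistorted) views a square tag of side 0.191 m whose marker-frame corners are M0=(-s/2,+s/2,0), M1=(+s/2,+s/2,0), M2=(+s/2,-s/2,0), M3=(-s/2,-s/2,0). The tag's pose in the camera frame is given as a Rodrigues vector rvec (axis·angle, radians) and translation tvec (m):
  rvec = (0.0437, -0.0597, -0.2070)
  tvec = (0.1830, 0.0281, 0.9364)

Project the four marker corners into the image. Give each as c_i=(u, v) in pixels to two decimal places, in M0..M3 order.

Intrinsics K: fx=881.5, fy=422.2, cx=309.0, cy=239.9
Marker side s = 0.191 m; corners in marker frame (Z=0):
  M0 = (-0.0955, +0.0955, 0)
  M1 = (+0.0955, +0.0955, 0)
  M2 = (+0.0955, -0.0955, 0)
  M3 = (-0.0955, -0.0955, 0)
rvec = (0.0437, -0.0597, -0.2070), |rvec| = θ = 0.21982 rad = 12.595°
Rodrigues: sinθ=0.21806, 1−cosθ=0.02406; R = I + sinθ·[k]× + (1−cosθ)·[k]×²:
    [+0.97689 +0.20404 -0.06373]
    [-0.20664 +0.97771 -0.03719]
    [+0.05472 +0.04950 +0.99727]
t = (0.1830, 0.0281, 0.9364) m
M0: Pc = R·M0+t = (+0.10919, +0.14121, +0.93590); u = 881.5·(+0.10919)/0.93590 + 309.0 = 411.8457, v = 422.2·(+0.14121)/0.93590 + 239.9 = 303.5998
M1: Pc = R·M1+t = (+0.29578, +0.10174, +0.94635); u = 881.5·(+0.29578)/0.94635 + 309.0 = 584.5088, v = 422.2·(+0.10174)/0.94635 + 239.9 = 285.2886
M2: Pc = R·M2+t = (+0.25681, -0.08501, +0.93690); u = 881.5·(+0.25681)/0.93690 + 309.0 = 550.6223, v = 422.2·(-0.08501)/0.93690 + 239.9 = 201.5936
M3: Pc = R·M3+t = (+0.07022, -0.04554, +0.92645); u = 881.5·(+0.07022)/0.92645 + 309.0 = 375.8149, v = 422.2·(-0.04554)/0.92645 + 239.9 = 219.1476

c0=(411.85, 303.60) c1=(584.51, 285.29) c2=(550.62, 201.59) c3=(375.81, 219.15)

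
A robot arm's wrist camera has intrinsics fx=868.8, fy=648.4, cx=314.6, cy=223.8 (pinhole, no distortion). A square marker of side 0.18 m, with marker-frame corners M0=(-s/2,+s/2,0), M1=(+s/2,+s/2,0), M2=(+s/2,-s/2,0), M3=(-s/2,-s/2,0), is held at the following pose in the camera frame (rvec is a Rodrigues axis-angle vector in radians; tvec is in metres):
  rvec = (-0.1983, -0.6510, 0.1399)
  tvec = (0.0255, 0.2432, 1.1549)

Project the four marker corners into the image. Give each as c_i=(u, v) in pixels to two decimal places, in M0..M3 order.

Intrinsics K: fx=868.8, fy=648.4, cx=314.6, cy=223.8
Marker side s = 0.18 m; corners in marker frame (Z=0):
  M0 = (-0.0900, +0.0900, 0)
  M1 = (+0.0900, +0.0900, 0)
  M2 = (+0.0900, -0.0900, 0)
  M3 = (-0.0900, -0.0900, 0)
rvec = (-0.1983, -0.6510, 0.1399), |rvec| = θ = 0.69476 rad = 39.807°
Rodrigues: sinθ=0.64020, 1−cosθ=0.23179; R = I + sinθ·[k]× + (1−cosθ)·[k]×²:
    [+0.78709 -0.06692 -0.61320]
    [+0.19091 +0.97172 +0.13899]
    [+0.58656 -0.22646 +0.77760]
t = (0.0255, 0.2432, 1.1549) m
M0: Pc = R·M0+t = (-0.05136, +0.31347, +1.08173); u = 868.8·(-0.05136)/1.08173 + 314.6 = 273.3490, v = 648.4·(+0.31347)/1.08173 + 223.8 = 411.6993
M1: Pc = R·M1+t = (+0.09031, +0.34784, +1.18731); u = 868.8·(+0.09031)/1.18731 + 314.6 = 380.6870, v = 648.4·(+0.34784)/1.18731 + 223.8 = 413.7565
M2: Pc = R·M2+t = (+0.10236, +0.17293, +1.22807); u = 868.8·(+0.10236)/1.22807 + 314.6 = 387.0153, v = 648.4·(+0.17293)/1.22807 + 223.8 = 315.1023
M3: Pc = R·M3+t = (-0.03931, +0.13856, +1.12249); u = 868.8·(-0.03931)/1.12249 + 314.6 = 284.1705, v = 648.4·(+0.13856)/1.12249 + 223.8 = 303.8405

c0=(273.35, 411.70) c1=(380.69, 413.76) c2=(387.02, 315.10) c3=(284.17, 303.84)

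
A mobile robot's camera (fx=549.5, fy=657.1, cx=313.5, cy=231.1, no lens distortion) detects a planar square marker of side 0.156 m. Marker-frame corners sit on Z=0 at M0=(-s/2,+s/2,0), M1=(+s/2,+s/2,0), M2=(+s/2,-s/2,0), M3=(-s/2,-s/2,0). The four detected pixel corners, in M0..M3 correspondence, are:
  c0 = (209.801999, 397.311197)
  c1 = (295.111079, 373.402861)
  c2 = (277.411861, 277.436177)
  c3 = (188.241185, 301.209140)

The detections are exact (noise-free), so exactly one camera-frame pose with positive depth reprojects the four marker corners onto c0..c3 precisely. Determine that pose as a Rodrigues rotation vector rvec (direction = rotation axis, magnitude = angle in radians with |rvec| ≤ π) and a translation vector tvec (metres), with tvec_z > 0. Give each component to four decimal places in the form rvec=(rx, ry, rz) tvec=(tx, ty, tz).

Intrinsics K: fx=549.5, fy=657.1, cx=313.5, cy=231.1
Marker side s = 0.156 m; corners in marker frame (Z=0):
  M0 = (-0.0780, +0.0780, 0)
  M1 = (+0.0780, +0.0780, 0)
  M2 = (+0.0780, -0.0780, 0)
  M3 = (-0.0780, -0.0780, 0)
Detected image corners:
  c0 = (209.801999, 397.311197) px
  c1 = (295.111079, 373.402861) px
  c2 = (277.411861, 277.436177) px
  c3 = (188.241185, 301.209140) px
Planar DLT: solve 8×8 A·h = b for H (H[2,2]=1):
  H  [+577.23637 +190.49932 +243.10189]
  H  [-127.44168 +705.60715 +338.26914]
  H  [+0.07527 +0.26681 +1.00000]
B = K⁻¹H; ‖b₁‖=1.034104, ‖b₂‖=1.034104; λ = 2/(‖b₁‖+‖b₂‖) = 0.967021, sign → tz>0 ⇒ λ=+0.967021
r₁ = λ·B[:,0] = (+0.97430,-0.21315,+0.07279); r₂ = λ·B[:,1] = (+0.18805,+0.94767,+0.25801)
r₃ = r₁×r₂ = (-0.12397,-0.23769,+0.96340); SVD([r₁ r₂ r₃]) → R = UVᵀ:
  R  [+0.97430 +0.18805 -0.12397]
  R  [-0.21315 +0.94767 -0.23769]
  R  [+0.07279 +0.25801 +0.96340]
t = (-0.12389, +0.15772, +0.96702) m
tr R = 2.885367; θ = arccos((tr R − 1)/2) = 0.340213 rad = 19.493°
axis k = ((R−Rᵀ)₃₂, (R−Rᵀ)₁₃, (R−Rᵀ)₂₁) / (2 sinθ) = (+0.742759, -0.294831, -0.601153)
rvec = θ·k = (+0.252696, -0.100305, -0.204520)

rvec=(0.2527, -0.1003, -0.2045) tvec=(-0.1239, 0.1577, 0.9670)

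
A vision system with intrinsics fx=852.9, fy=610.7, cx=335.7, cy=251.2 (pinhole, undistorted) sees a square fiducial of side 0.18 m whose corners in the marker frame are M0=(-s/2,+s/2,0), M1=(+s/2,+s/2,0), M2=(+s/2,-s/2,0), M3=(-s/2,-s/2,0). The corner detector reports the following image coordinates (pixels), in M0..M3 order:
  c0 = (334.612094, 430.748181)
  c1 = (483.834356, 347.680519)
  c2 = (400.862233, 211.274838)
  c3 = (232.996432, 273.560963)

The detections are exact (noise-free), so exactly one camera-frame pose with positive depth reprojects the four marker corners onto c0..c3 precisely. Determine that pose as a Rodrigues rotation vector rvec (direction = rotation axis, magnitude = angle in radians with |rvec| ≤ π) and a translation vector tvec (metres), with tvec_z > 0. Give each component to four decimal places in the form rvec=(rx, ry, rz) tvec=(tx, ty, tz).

Intrinsics K: fx=852.9, fy=610.7, cx=335.7, cy=251.2
Marker side s = 0.18 m; corners in marker frame (Z=0):
  M0 = (-0.0900, +0.0900, 0)
  M1 = (+0.0900, +0.0900, 0)
  M2 = (+0.0900, -0.0900, 0)
  M3 = (-0.0900, -0.0900, 0)
Detected image corners:
  c0 = (334.612094, 430.748181) px
  c1 = (483.834356, 347.680519) px
  c2 = (400.862233, 211.274838) px
  c3 = (232.996432, 273.560963) px
Planar DLT: solve 8×8 A·h = b for H (H[2,2]=1):
  H  [+1192.91940 +563.81518 +369.85349]
  H  [-132.44173 +858.97617 +314.00056]
  H  [+0.86160 +0.15172 +1.00000]
B = K⁻¹H; ‖b₁‖=1.480313, ‖b₂‖=1.480313; λ = 2/(‖b₁‖+‖b₂‖) = 0.675533, sign → tz>0 ⇒ λ=+0.675533
r₁ = λ·B[:,0] = (+0.71575,-0.38591,+0.58204); r₂ = λ·B[:,1] = (+0.40622,+0.90801,+0.10249)
r₃ = r₁×r₂ = (-0.56805,+0.16308,+0.80668); SVD([r₁ r₂ r₃]) → R = UVᵀ:
  R  [+0.71575 +0.40622 -0.56805]
  R  [-0.38591 +0.90801 +0.16308]
  R  [+0.58204 +0.10249 +0.80668]
t = (+0.02705, +0.06947, +0.67553) m
tr R = 2.430436; θ = arccos((tr R − 1)/2) = 0.773860 rad = 44.339°
axis k = ((R−Rᵀ)₃₂, (R−Rᵀ)₁₃, (R−Rᵀ)₂₁) / (2 sinθ) = (-0.043342, -0.822783, -0.566701)
rvec = θ·k = (-0.033541, -0.636719, -0.438548)

rvec=(-0.0335, -0.6367, -0.4385) tvec=(0.0271, 0.0695, 0.6755)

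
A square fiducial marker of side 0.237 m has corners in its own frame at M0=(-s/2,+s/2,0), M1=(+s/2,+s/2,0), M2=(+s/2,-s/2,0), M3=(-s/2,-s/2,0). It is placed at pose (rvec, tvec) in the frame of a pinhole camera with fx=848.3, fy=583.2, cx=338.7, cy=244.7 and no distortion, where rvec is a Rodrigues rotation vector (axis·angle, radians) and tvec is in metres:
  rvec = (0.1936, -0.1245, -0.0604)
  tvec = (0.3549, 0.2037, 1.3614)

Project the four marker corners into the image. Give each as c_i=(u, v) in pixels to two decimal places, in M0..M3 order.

c0=(489.22, 384.38) c1=(628.61, 374.50) c2=(631.43, 278.82) c3=(487.22, 287.04)

Intrinsics K: fx=848.3, fy=583.2, cx=338.7, cy=244.7
Marker side s = 0.237 m; corners in marker frame (Z=0):
  M0 = (-0.1185, +0.1185, 0)
  M1 = (+0.1185, +0.1185, 0)
  M2 = (+0.1185, -0.1185, 0)
  M3 = (-0.1185, -0.1185, 0)
rvec = (0.1936, -0.1245, -0.0604), |rvec| = θ = 0.23797 rad = 13.635°
Rodrigues: sinθ=0.23573, 1−cosθ=0.02818; R = I + sinθ·[k]× + (1−cosθ)·[k]×²:
    [+0.99047 +0.04784 -0.12915]
    [-0.07183 +0.97953 -0.18804]
    [+0.11751 +0.19552 +0.97363]
t = (0.3549, 0.2037, 1.3614) m
M0: Pc = R·M0+t = (+0.24320, +0.32829, +1.37064); u = 848.3·(+0.24320)/1.37064 + 338.7 = 489.2166, v = 583.2·(+0.32829)/1.37064 + 244.7 = 384.3835
M1: Pc = R·M1+t = (+0.47794, +0.31126, +1.39849); u = 848.3·(+0.47794)/1.39849 + 338.7 = 628.6090, v = 583.2·(+0.31126)/1.39849 + 244.7 = 374.5030
M2: Pc = R·M2+t = (+0.46660, +0.07911, +1.35216); u = 848.3·(+0.46660)/1.35216 + 338.7 = 631.4315, v = 583.2·(+0.07911)/1.35216 + 244.7 = 278.8228
M3: Pc = R·M3+t = (+0.23186, +0.09614, +1.32431); u = 848.3·(+0.23186)/1.32431 + 338.7 = 487.2210, v = 583.2·(+0.09614)/1.32431 + 244.7 = 287.0369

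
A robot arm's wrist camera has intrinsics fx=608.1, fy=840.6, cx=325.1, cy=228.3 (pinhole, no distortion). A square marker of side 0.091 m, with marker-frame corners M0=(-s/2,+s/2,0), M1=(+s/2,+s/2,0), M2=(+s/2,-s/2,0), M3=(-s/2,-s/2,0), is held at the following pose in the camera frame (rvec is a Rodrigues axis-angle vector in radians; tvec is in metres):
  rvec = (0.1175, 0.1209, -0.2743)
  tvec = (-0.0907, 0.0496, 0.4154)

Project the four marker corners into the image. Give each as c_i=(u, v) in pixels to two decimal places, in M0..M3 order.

c0=(151.56, 435.54) c1=(274.19, 393.15) c2=(235.24, 216.18) c3=(111.10, 264.69)

Intrinsics K: fx=608.1, fy=840.6, cx=325.1, cy=228.3
Marker side s = 0.091 m; corners in marker frame (Z=0):
  M0 = (-0.0455, +0.0455, 0)
  M1 = (+0.0455, +0.0455, 0)
  M2 = (+0.0455, -0.0455, 0)
  M3 = (-0.0455, -0.0455, 0)
rvec = (0.1175, 0.1209, -0.2743), |rvec| = θ = 0.32197 rad = 18.447°
Rodrigues: sinθ=0.31643, 1−cosθ=0.05139; R = I + sinθ·[k]× + (1−cosθ)·[k]×²:
    [+0.95546 +0.27663 +0.10285]
    [-0.26254 +0.95586 -0.13192]
    [-0.13480 +0.09904 +0.98591]
t = (-0.0907, 0.0496, 0.4154) m
M0: Pc = R·M0+t = (-0.12159, +0.10504, +0.42604); u = 608.1·(-0.12159)/0.42604 + 325.1 = 151.5553, v = 840.6·(+0.10504)/0.42604 + 228.3 = 435.5445
M1: Pc = R·M1+t = (-0.03464, +0.08115, +0.41377); u = 608.1·(-0.03464)/0.41377 + 325.1 = 274.1913, v = 840.6·(+0.08115)/0.41377 + 228.3 = 393.1518
M2: Pc = R·M2+t = (-0.05981, -0.00584, +0.40476); u = 608.1·(-0.05981)/0.40476 + 325.1 = 235.2384, v = 840.6·(-0.00584)/0.40476 + 228.3 = 216.1771
M3: Pc = R·M3+t = (-0.14676, +0.01805, +0.41703); u = 608.1·(-0.14676)/0.41703 + 325.1 = 111.0978, v = 840.6·(+0.01805)/0.41703 + 228.3 = 264.6916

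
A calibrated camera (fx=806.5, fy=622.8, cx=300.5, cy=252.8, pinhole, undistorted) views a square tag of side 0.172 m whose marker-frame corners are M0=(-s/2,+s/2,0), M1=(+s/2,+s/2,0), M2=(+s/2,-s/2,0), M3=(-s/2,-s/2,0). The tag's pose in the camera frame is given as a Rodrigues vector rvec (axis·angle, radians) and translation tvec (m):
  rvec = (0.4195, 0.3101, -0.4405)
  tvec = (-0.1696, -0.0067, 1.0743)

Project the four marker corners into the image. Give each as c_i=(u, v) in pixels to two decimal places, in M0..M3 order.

c0=(156.01, 304.21) c1=(258.87, 272.81) c2=(192.37, 187.09) c3=(88.21, 225.22)

Intrinsics K: fx=806.5, fy=622.8, cx=300.5, cy=252.8
Marker side s = 0.172 m; corners in marker frame (Z=0):
  M0 = (-0.0860, +0.0860, 0)
  M1 = (+0.0860, +0.0860, 0)
  M2 = (+0.0860, -0.0860, 0)
  M3 = (-0.0860, -0.0860, 0)
rvec = (0.4195, 0.3101, -0.4405), |rvec| = θ = 0.68278 rad = 39.120°
Rodrigues: sinθ=0.63095, 1−cosθ=0.22418; R = I + sinθ·[k]× + (1−cosθ)·[k]×²:
    [+0.86045 +0.46962 +0.19770]
    [-0.34451 +0.82207 -0.45334]
    [-0.37542 +0.32197 +0.86913]
t = (-0.1696, -0.0067, 1.0743) m
M0: Pc = R·M0+t = (-0.20321, +0.09363, +1.13428); u = 806.5·(-0.20321)/1.13428 + 300.5 = 156.0113, v = 622.8·(+0.09363)/1.13428 + 252.8 = 304.2072
M1: Pc = R·M1+t = (-0.05521, +0.03437, +1.06970); u = 806.5·(-0.05521)/1.06970 + 300.5 = 258.8714, v = 622.8·(+0.03437)/1.06970 + 252.8 = 272.8108
M2: Pc = R·M2+t = (-0.13599, -0.10703, +1.01432); u = 806.5·(-0.13599)/1.01432 + 300.5 = 192.3740, v = 622.8·(-0.10703)/1.01432 + 252.8 = 187.0859
M3: Pc = R·M3+t = (-0.28399, -0.04777, +1.07890); u = 806.5·(-0.28399)/1.07890 + 300.5 = 88.2141, v = 622.8·(-0.04777)/1.07890 + 252.8 = 225.2244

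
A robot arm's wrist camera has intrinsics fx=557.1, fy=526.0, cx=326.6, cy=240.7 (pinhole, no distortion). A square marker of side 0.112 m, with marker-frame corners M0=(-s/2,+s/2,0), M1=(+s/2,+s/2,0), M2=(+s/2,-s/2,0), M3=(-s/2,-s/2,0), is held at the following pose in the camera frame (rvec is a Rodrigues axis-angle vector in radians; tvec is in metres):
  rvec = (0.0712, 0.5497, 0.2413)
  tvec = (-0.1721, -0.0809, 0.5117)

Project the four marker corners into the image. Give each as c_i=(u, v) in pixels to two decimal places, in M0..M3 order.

c0=(92.63, 201.90) c1=(170.42, 226.92) c2=(192.85, 106.50) c3=(110.51, 93.66)

Intrinsics K: fx=557.1, fy=526.0, cx=326.6, cy=240.7
Marker side s = 0.112 m; corners in marker frame (Z=0):
  M0 = (-0.0560, +0.0560, 0)
  M1 = (+0.0560, +0.0560, 0)
  M2 = (+0.0560, -0.0560, 0)
  M3 = (-0.0560, -0.0560, 0)
rvec = (0.0712, 0.5497, 0.2413), |rvec| = θ = 0.60454 rad = 34.637°
Rodrigues: sinθ=0.56838, 1−cosθ=0.17723; R = I + sinθ·[k]× + (1−cosθ)·[k]×²:
    [+0.82522 -0.20789 +0.52516]
    [+0.24585 +0.96930 -0.00262]
    [-0.50849 +0.13127 +0.85100]
t = (-0.1721, -0.0809, 0.5117) m
M0: Pc = R·M0+t = (-0.22995, -0.04039, +0.54753); u = 557.1·(-0.22995)/0.54753 + 326.6 = 92.6250, v = 526.0·(-0.04039)/0.54753 + 240.7 = 201.9013
M1: Pc = R·M1+t = (-0.13753, -0.01285, +0.49058); u = 557.1·(-0.13753)/0.49058 + 326.6 = 170.4211, v = 526.0·(-0.01285)/0.49058 + 240.7 = 226.9206
M2: Pc = R·M2+t = (-0.11425, -0.12141, +0.47587); u = 557.1·(-0.11425)/0.47587 + 326.6 = 192.8537, v = 526.0·(-0.12141)/0.47587 + 240.7 = 106.4973
M3: Pc = R·M3+t = (-0.20667, -0.14895, +0.53282); u = 557.1·(-0.20667)/0.53282 + 326.6 = 110.5133, v = 526.0·(-0.14895)/0.53282 + 240.7 = 93.6592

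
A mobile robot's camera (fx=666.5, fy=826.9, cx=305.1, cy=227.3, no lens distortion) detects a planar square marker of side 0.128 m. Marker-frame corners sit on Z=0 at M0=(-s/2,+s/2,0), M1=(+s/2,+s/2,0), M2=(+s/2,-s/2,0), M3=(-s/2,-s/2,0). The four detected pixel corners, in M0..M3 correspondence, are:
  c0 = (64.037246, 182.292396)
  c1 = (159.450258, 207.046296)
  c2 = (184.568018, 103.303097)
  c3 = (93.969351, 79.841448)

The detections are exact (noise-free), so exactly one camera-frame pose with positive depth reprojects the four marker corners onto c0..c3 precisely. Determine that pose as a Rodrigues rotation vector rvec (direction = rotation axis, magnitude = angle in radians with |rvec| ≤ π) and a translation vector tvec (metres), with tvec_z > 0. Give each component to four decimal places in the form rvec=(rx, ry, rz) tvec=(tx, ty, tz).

Intrinsics K: fx=666.5, fy=826.9, cx=305.1, cy=227.3
Marker side s = 0.128 m; corners in marker frame (Z=0):
  M0 = (-0.0640, +0.0640, 0)
  M1 = (+0.0640, +0.0640, 0)
  M2 = (+0.0640, -0.0640, 0)
  M3 = (-0.0640, -0.0640, 0)
Detected image corners:
  c0 = (64.037246, 182.292396) px
  c1 = (159.450258, 207.046296) px
  c2 = (184.568018, 103.303097) px
  c3 = (93.969351, 79.841448) px
Planar DLT: solve 8×8 A·h = b for H (H[2,2]=1):
  H  [+725.72587 -265.91444 +125.85388]
  H  [+187.76129 +747.43293 +141.78114]
  H  [-0.00314 -0.40534 +1.00000]
B = K⁻¹H; ‖b₁‖=1.113874, ‖b₂‖=1.113874; λ = 2/(‖b₁‖+‖b₂‖) = 0.897768, sign → tz>0 ⇒ λ=+0.897768
r₁ = λ·B[:,0] = (+0.97884,+0.20463,-0.00282); r₂ = λ·B[:,1] = (-0.19160,+0.91152,-0.36390)
r₃ = r₁×r₂ = (-0.07189,+0.35674,+0.93143); SVD([r₁ r₂ r₃]) → R = UVᵀ:
  R  [+0.97884 -0.19160 -0.07189]
  R  [+0.20463 +0.91152 +0.35674]
  R  [-0.00282 -0.36390 +0.93143]
t = (-0.24144, -0.09285, +0.89777) m
tr R = 2.821789; θ = arccos((tr R − 1)/2) = 0.425349 rad = 24.371°
axis k = ((R−Rᵀ)₃₂, (R−Rᵀ)₁₃, (R−Rᵀ)₂₁) / (2 sinθ) = (-0.873201, -0.083694, +0.480121)
rvec = θ·k = (-0.371415, -0.035599, +0.204219)

rvec=(-0.3714, -0.0356, 0.2042) tvec=(-0.2414, -0.0928, 0.8978)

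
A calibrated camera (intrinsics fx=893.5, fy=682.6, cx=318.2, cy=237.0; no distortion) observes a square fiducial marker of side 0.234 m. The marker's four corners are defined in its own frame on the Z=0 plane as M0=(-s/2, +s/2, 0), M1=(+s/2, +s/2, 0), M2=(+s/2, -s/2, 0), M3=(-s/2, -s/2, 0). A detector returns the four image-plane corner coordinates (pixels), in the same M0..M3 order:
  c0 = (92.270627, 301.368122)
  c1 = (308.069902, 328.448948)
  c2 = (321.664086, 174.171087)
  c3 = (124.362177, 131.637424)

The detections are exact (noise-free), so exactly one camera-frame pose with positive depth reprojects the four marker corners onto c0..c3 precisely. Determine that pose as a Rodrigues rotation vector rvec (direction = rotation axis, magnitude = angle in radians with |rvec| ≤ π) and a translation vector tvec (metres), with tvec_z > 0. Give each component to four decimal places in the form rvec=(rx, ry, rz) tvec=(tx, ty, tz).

Intrinsics K: fx=893.5, fy=682.6, cx=318.2, cy=237.0
Marker side s = 0.234 m; corners in marker frame (Z=0):
  M0 = (-0.1170, +0.1170, 0)
  M1 = (+0.1170, +0.1170, 0)
  M2 = (+0.1170, -0.1170, 0)
  M3 = (-0.1170, -0.1170, 0)
Detected image corners:
  c0 = (92.270627, 301.368122) px
  c1 = (308.069902, 328.448948) px
  c2 = (321.664086, 174.171087) px
  c3 = (124.362177, 131.637424) px
Planar DLT: solve 8×8 A·h = b for H (H[2,2]=1):
  H  [+982.41358 -165.18748 +217.81406]
  H  [+261.94405 +613.33722 +231.75519]
  H  [+0.47849 -0.32979 +1.00000]
B = K⁻¹H; ‖b₁‖=1.067497, ‖b₂‖=1.067497; λ = 2/(‖b₁‖+‖b₂‖) = 0.936771, sign → tz>0 ⇒ λ=+0.936771
r₁ = λ·B[:,0] = (+0.87036,+0.20385,+0.44823); r₂ = λ·B[:,1] = (-0.06317,+0.94898,-0.30894)
r₃ = r₁×r₂ = (-0.48834,+0.24058,+0.83884); SVD([r₁ r₂ r₃]) → R = UVᵀ:
  R  [+0.87036 -0.06317 -0.48834]
  R  [+0.20385 +0.94898 +0.24058]
  R  [+0.44823 -0.30894 +0.83884]
t = (-0.10525, -0.00720, +0.93677) m
tr R = 2.658180; θ = arccos((tr R − 1)/2) = 0.593318 rad = 33.995°
axis k = ((R−Rᵀ)₃₂, (R−Rᵀ)₁₃, (R−Rᵀ)₂₁) / (2 sinθ) = (-0.491415, -0.837551, +0.238787)
rvec = θ·k = (-0.291565, -0.496934, +0.141677)

rvec=(-0.2916, -0.4969, 0.1417) tvec=(-0.1052, -0.0072, 0.9368)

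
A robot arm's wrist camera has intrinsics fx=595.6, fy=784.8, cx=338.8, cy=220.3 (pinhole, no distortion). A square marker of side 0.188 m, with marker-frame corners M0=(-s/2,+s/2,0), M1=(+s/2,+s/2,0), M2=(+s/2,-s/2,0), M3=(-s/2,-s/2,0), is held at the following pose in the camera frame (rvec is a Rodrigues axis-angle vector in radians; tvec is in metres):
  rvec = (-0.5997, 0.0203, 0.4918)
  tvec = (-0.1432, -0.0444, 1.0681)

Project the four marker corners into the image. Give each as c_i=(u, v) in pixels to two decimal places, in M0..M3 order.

c0=(183.84, 206.26) c1=(278.04, 270.31) c2=(329.22, 170.29) c3=(242.06, 114.57)

Intrinsics K: fx=595.6, fy=784.8, cx=338.8, cy=220.3
Marker side s = 0.188 m; corners in marker frame (Z=0):
  M0 = (-0.0940, +0.0940, 0)
  M1 = (+0.0940, +0.0940, 0)
  M2 = (+0.0940, -0.0940, 0)
  M3 = (-0.0940, -0.0940, 0)
rvec = (-0.5997, 0.0203, 0.4918), |rvec| = θ = 0.77583 rad = 44.452°
Rodrigues: sinθ=0.70031, 1−cosθ=0.28616; R = I + sinθ·[k]× + (1−cosθ)·[k]×²:
    [+0.88482 -0.44971 -0.12189]
    [+0.43814 +0.71403 +0.54607]
    [-0.15854 -0.53658 +0.82882]
t = (-0.1432, -0.0444, 1.0681) m
M0: Pc = R·M0+t = (-0.26865, -0.01847, +1.03256); u = 595.6·(-0.26865)/1.03256 + 338.8 = 183.8407, v = 784.8·(-0.01847)/1.03256 + 220.3 = 206.2650
M1: Pc = R·M1+t = (-0.10230, +0.06390, +1.00276); u = 595.6·(-0.10230)/1.00276 + 338.8 = 278.0375, v = 784.8·(+0.06390)/1.00276 + 220.3 = 270.3140
M2: Pc = R·M2+t = (-0.01775, -0.07033, +1.10364); u = 595.6·(-0.01775)/1.10364 + 338.8 = 329.2186, v = 784.8·(-0.07033)/1.10364 + 220.3 = 170.2852
M3: Pc = R·M3+t = (-0.18410, -0.15270, +1.13344); u = 595.6·(-0.18410)/1.13344 + 338.8 = 242.0594, v = 784.8·(-0.15270)/1.13344 + 220.3 = 114.5669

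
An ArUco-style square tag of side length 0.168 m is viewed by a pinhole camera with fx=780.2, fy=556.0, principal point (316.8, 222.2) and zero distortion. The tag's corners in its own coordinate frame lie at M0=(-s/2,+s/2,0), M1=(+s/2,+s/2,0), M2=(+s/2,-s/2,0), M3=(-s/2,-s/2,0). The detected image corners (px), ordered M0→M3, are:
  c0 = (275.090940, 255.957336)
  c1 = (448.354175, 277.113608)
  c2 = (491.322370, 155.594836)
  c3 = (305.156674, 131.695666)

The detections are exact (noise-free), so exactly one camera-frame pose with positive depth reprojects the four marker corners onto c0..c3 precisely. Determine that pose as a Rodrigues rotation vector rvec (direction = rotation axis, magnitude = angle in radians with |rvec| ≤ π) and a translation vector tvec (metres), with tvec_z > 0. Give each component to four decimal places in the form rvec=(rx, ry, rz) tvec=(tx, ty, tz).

Intrinsics K: fx=780.2, fy=556.0, cx=316.8, cy=222.2
Marker side s = 0.168 m; corners in marker frame (Z=0):
  M0 = (-0.0840, +0.0840, 0)
  M1 = (+0.0840, +0.0840, 0)
  M2 = (+0.0840, -0.0840, 0)
  M3 = (-0.0840, -0.0840, 0)
Detected image corners:
  c0 = (275.090940, 255.957336) px
  c1 = (448.354175, 277.113608) px
  c2 = (491.322370, 155.594836) px
  c3 = (305.156674, 131.695666) px
Planar DLT: solve 8×8 A·h = b for H (H[2,2]=1):
  H  [+1088.28764 -51.09071 +379.70595]
  H  [+144.57264 +821.28835 +207.40092]
  H  [+0.05256 +0.43803 +1.00000]
B = K⁻¹H; ‖b₁‖=1.395173, ‖b₂‖=1.395173; λ = 2/(‖b₁‖+‖b₂‖) = 0.716757, sign → tz>0 ⇒ λ=+0.716757
r₁ = λ·B[:,0] = (+0.98450,+0.17132,+0.03767); r₂ = λ·B[:,1] = (-0.17442,+0.93328,+0.31396)
r₃ = r₁×r₂ = (+0.01863,-0.31566,+0.94869); SVD([r₁ r₂ r₃]) → R = UVᵀ:
  R  [+0.98450 -0.17442 +0.01863]
  R  [+0.17132 +0.93328 -0.31566]
  R  [+0.03767 +0.31396 +0.94869]
t = (+0.05779, -0.01908, +0.71676) m
tr R = 2.866462; θ = arccos((tr R − 1)/2) = 0.367492 rad = 21.056°
axis k = ((R−Rᵀ)₃₂, (R−Rᵀ)₁₃, (R−Rᵀ)₂₁) / (2 sinθ) = (+0.876234, -0.026504, +0.481157)
rvec = θ·k = (+0.322009, -0.009740, +0.176822)

rvec=(0.3220, -0.0097, 0.1768) tvec=(0.0578, -0.0191, 0.7168)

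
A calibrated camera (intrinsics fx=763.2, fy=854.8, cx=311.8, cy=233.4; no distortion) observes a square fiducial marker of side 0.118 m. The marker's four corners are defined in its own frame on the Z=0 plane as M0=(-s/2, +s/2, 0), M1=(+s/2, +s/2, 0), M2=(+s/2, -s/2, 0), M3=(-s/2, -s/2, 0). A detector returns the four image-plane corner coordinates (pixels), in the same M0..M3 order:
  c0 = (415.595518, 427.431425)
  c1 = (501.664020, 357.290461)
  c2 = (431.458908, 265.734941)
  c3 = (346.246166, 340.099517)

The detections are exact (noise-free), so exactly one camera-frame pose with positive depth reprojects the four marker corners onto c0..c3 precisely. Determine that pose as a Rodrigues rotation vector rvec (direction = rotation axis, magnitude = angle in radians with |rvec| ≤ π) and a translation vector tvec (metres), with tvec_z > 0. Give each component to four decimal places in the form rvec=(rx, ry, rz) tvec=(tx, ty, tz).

rvec=(0.1993, 0.1826, -0.7025) tvec=(0.1203, 0.1110, 0.8232)

Intrinsics K: fx=763.2, fy=854.8, cx=311.8, cy=233.4
Marker side s = 0.118 m; corners in marker frame (Z=0):
  M0 = (-0.0590, +0.0590, 0)
  M1 = (+0.0590, +0.0590, 0)
  M2 = (+0.0590, -0.0590, 0)
  M3 = (-0.0590, -0.0590, 0)
Detected image corners:
  c0 = (415.595518, 427.431425) px
  c1 = (501.664020, 357.290461) px
  c2 = (431.458908, 265.734941) px
  c3 = (346.246166, 340.099517) px
Planar DLT: solve 8×8 A·h = b for H (H[2,2]=1):
  H  [+606.05394 +652.95338 +423.32685]
  H  [-710.39738 +808.30285 +348.62550]
  H  [-0.28259 +0.14556 +1.00000]
B = K⁻¹H; ‖b₁‖=1.214705, ‖b₂‖=1.214705; λ = 2/(‖b₁‖+‖b₂‖) = 0.823245, sign → tz>0 ⇒ λ=+0.823245
r₁ = λ·B[:,0] = (+0.74878,-0.62065,-0.23264); r₂ = λ·B[:,1] = (+0.65537,+0.74574,+0.11983)
r₃ = r₁×r₂ = (+0.09912,-0.24219,+0.96515); SVD([r₁ r₂ r₃]) → R = UVᵀ:
  R  [+0.74878 +0.65537 +0.09912]
  R  [-0.62065 +0.74574 -0.24219]
  R  [-0.23264 +0.11983 +0.96515]
t = (+0.12030, +0.11097, +0.82324) m
tr R = 2.459675; θ = arccos((tr R − 1)/2) = 0.752712 rad = 43.127°
axis k = ((R−Rᵀ)₃₂, (R−Rᵀ)₁₃, (R−Rᵀ)₂₁) / (2 sinθ) = (+0.264788, +0.242646, -0.933279)
rvec = θ·k = (+0.199309, +0.182643, -0.702491)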